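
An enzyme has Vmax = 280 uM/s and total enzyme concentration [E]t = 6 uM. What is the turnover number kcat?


kcat = Vmax / [E]t
kcat = 280 / 6
kcat = 46.6667 s^-1

46.6667 s^-1


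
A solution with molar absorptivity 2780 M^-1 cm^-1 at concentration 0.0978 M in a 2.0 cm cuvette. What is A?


A = epsilon * c * l
A = 2780 * 0.0978 * 2.0
A = 543.768

543.768


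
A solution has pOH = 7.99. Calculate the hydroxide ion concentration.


[OH-] = 10^(-pOH)
[OH-] = 10^(-7.99)
[OH-] = 1.023e-08 M

1.023e-08 M


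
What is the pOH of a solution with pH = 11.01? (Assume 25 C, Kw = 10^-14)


pOH = 14 - pH
pOH = 14 - 11.01
pOH = 2.99

2.99


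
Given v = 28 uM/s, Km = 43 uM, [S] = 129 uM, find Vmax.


Vmax = v * (Km + [S]) / [S]
Vmax = 28 * (43 + 129) / 129
Vmax = 37.3333 uM/s

37.3333 uM/s


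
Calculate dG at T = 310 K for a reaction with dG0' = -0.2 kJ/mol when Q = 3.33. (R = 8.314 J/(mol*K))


dG = dG0' + RT * ln(Q) / 1000
dG = -0.2 + 8.314 * 310 * ln(3.33) / 1000
dG = 2.9005 kJ/mol

2.9005 kJ/mol


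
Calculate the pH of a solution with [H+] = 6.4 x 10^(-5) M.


pH = -log10([H+])
pH = -log10(6.4 x 10^(-5))
pH = 4.1938

4.1938


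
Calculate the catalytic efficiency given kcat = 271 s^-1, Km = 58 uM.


Catalytic efficiency = kcat / Km
= 271 / 58
= 4.6724 uM^-1*s^-1

4.6724 uM^-1*s^-1


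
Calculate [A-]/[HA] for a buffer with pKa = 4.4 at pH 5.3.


[A-]/[HA] = 10^(pH - pKa)
= 10^(5.3 - 4.4)
= 7.9433

7.9433


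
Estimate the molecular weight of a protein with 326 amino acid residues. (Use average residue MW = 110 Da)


MW = n_residues * 110 Da
MW = 326 * 110
MW = 35860 Da

35860 Da


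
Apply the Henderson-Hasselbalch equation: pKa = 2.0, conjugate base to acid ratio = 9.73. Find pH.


pH = pKa + log10([A-]/[HA])
pH = 2.0 + log10(9.73)
pH = 2.9881

2.9881


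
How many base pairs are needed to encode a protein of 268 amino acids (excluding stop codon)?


Each amino acid = 1 codon = 3 bp
bp = 268 * 3 = 804 bp

804 bp


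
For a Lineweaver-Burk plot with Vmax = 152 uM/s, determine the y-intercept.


y-intercept = 1/Vmax
= 1/152
= 0.0066 s/uM

0.0066 s/uM


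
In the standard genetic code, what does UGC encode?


Standard genetic code lookup.
Codon UGC -> Cys

Cys


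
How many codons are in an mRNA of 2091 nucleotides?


codons = nucleotides / 3
codons = 2091 / 3 = 697

697


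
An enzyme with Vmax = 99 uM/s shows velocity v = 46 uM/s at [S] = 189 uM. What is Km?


Km = [S] * (Vmax - v) / v
Km = 189 * (99 - 46) / 46
Km = 217.7609 uM

217.7609 uM


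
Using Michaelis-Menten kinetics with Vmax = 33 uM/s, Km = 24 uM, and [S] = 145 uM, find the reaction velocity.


v = Vmax * [S] / (Km + [S])
v = 33 * 145 / (24 + 145)
v = 28.3136 uM/s

28.3136 uM/s


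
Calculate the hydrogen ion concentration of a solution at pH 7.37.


[H+] = 10^(-pH)
[H+] = 10^(-7.37)
[H+] = 4.266e-08 M

4.266e-08 M


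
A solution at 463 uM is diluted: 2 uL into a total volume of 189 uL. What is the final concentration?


C2 = C1 * V1 / V2
C2 = 463 * 2 / 189
C2 = 4.8995 uM

4.8995 uM


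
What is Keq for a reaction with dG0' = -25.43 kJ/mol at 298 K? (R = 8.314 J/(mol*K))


Keq = exp(-dG0 * 1000 / (R * T))
Keq = exp(-(-25.43) * 1000 / (8.314 * 298))
Keq = 28683.609

28683.609


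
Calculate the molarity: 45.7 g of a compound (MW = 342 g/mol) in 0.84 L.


C = (mass / MW) / volume
C = (45.7 / 342) / 0.84
C = 0.1591 M

0.1591 M


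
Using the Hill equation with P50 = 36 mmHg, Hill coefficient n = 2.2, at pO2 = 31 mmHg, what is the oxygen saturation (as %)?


Y = pO2^n / (P50^n + pO2^n)
Y = 31^2.2 / (36^2.2 + 31^2.2)
Y = 41.85%

41.85%


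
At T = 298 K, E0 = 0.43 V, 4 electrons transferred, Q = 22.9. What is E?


E = E0 - (RT/nF) * ln(Q)
E = 0.43 - (8.314 * 298 / (4 * 96485)) * ln(22.9)
E = 0.4099 V

0.4099 V


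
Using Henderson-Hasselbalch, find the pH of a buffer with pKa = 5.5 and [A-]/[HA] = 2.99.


pH = pKa + log10([A-]/[HA])
pH = 5.5 + log10(2.99)
pH = 5.9757

5.9757


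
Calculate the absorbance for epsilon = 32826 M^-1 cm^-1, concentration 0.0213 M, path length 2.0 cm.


A = epsilon * c * l
A = 32826 * 0.0213 * 2.0
A = 1398.3876

1398.3876


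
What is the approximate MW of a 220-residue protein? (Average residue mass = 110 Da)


MW = n_residues * 110 Da
MW = 220 * 110
MW = 24200 Da

24200 Da


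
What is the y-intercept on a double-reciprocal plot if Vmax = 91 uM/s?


y-intercept = 1/Vmax
= 1/91
= 0.011 s/uM

0.011 s/uM


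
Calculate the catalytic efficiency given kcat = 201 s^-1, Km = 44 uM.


Catalytic efficiency = kcat / Km
= 201 / 44
= 4.5682 uM^-1*s^-1

4.5682 uM^-1*s^-1


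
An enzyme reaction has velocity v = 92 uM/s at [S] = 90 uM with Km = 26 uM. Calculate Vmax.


Vmax = v * (Km + [S]) / [S]
Vmax = 92 * (26 + 90) / 90
Vmax = 118.5778 uM/s

118.5778 uM/s


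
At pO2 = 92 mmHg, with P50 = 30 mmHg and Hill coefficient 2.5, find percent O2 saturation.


Y = pO2^n / (P50^n + pO2^n)
Y = 92^2.5 / (30^2.5 + 92^2.5)
Y = 94.28%

94.28%


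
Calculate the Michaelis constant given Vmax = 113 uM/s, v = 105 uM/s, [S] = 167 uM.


Km = [S] * (Vmax - v) / v
Km = 167 * (113 - 105) / 105
Km = 12.7238 uM

12.7238 uM


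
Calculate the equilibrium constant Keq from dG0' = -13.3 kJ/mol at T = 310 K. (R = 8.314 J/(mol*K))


Keq = exp(-dG0 * 1000 / (R * T))
Keq = exp(-(-13.3) * 1000 / (8.314 * 310))
Keq = 174.227

174.227


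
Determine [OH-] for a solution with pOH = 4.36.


[OH-] = 10^(-pOH)
[OH-] = 10^(-4.36)
[OH-] = 4.365e-05 M

4.365e-05 M


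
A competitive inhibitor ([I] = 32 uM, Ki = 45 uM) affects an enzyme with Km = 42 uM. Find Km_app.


Km_app = Km * (1 + [I]/Ki)
Km_app = 42 * (1 + 32/45)
Km_app = 71.8667 uM

71.8667 uM


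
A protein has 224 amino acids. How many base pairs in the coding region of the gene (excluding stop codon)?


Each amino acid = 1 codon = 3 bp
bp = 224 * 3 = 672 bp

672 bp


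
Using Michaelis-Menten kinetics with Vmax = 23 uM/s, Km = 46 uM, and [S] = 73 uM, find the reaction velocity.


v = Vmax * [S] / (Km + [S])
v = 23 * 73 / (46 + 73)
v = 14.1092 uM/s

14.1092 uM/s


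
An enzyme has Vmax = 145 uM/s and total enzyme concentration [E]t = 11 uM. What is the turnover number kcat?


kcat = Vmax / [E]t
kcat = 145 / 11
kcat = 13.1818 s^-1

13.1818 s^-1


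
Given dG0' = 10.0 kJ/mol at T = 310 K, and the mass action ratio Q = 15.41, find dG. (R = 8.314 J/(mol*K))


dG = dG0' + RT * ln(Q) / 1000
dG = 10.0 + 8.314 * 310 * ln(15.41) / 1000
dG = 17.0491 kJ/mol

17.0491 kJ/mol


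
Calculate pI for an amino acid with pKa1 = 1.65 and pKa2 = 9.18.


pI = (pKa1 + pKa2) / 2
pI = (1.65 + 9.18) / 2
pI = 5.415

5.415


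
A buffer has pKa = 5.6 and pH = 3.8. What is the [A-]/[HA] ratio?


[A-]/[HA] = 10^(pH - pKa)
= 10^(3.8 - 5.6)
= 0.0158

0.0158


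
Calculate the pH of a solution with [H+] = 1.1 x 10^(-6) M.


pH = -log10([H+])
pH = -log10(1.1 x 10^(-6))
pH = 5.9586

5.9586


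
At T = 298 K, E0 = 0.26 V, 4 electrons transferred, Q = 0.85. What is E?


E = E0 - (RT/nF) * ln(Q)
E = 0.26 - (8.314 * 298 / (4 * 96485)) * ln(0.85)
E = 0.261 V

0.261 V


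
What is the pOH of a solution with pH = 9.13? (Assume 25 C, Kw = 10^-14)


pOH = 14 - pH
pOH = 14 - 9.13
pOH = 4.87

4.87


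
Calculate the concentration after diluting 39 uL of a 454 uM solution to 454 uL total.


C2 = C1 * V1 / V2
C2 = 454 * 39 / 454
C2 = 39.0 uM

39.0 uM


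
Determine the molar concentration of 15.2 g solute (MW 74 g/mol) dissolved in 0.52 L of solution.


C = (mass / MW) / volume
C = (15.2 / 74) / 0.52
C = 0.395 M

0.395 M


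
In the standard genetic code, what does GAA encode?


Standard genetic code lookup.
Codon GAA -> Glu

Glu


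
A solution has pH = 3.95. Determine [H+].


[H+] = 10^(-pH)
[H+] = 10^(-3.95)
[H+] = 1.122e-04 M

1.122e-04 M


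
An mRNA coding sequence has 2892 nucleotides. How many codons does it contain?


codons = nucleotides / 3
codons = 2892 / 3 = 964

964


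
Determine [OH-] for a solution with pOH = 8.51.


[OH-] = 10^(-pOH)
[OH-] = 10^(-8.51)
[OH-] = 3.090e-09 M

3.090e-09 M


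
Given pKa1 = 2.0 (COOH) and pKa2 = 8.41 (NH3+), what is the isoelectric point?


pI = (pKa1 + pKa2) / 2
pI = (2.0 + 8.41) / 2
pI = 5.205

5.205


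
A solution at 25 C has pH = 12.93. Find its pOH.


pOH = 14 - pH
pOH = 14 - 12.93
pOH = 1.07

1.07


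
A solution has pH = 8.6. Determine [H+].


[H+] = 10^(-pH)
[H+] = 10^(-8.6)
[H+] = 2.512e-09 M

2.512e-09 M


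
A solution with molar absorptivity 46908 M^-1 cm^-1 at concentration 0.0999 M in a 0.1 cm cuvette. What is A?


A = epsilon * c * l
A = 46908 * 0.0999 * 0.1
A = 468.6109

468.6109


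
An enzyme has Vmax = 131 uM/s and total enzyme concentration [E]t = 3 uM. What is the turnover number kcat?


kcat = Vmax / [E]t
kcat = 131 / 3
kcat = 43.6667 s^-1

43.6667 s^-1


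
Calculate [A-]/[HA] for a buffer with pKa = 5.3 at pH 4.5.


[A-]/[HA] = 10^(pH - pKa)
= 10^(4.5 - 5.3)
= 0.1585

0.1585


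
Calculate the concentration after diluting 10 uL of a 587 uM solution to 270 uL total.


C2 = C1 * V1 / V2
C2 = 587 * 10 / 270
C2 = 21.7407 uM

21.7407 uM


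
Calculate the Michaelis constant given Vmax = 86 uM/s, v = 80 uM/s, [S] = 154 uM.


Km = [S] * (Vmax - v) / v
Km = 154 * (86 - 80) / 80
Km = 11.55 uM

11.55 uM


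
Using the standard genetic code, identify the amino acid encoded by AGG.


Standard genetic code lookup.
Codon AGG -> Arg

Arg


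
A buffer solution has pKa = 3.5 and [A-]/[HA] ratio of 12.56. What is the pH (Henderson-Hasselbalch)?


pH = pKa + log10([A-]/[HA])
pH = 3.5 + log10(12.56)
pH = 4.599

4.599


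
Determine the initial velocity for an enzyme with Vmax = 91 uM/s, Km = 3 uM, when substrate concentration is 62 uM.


v = Vmax * [S] / (Km + [S])
v = 91 * 62 / (3 + 62)
v = 86.8 uM/s

86.8 uM/s


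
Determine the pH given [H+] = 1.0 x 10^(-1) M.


pH = -log10([H+])
pH = -log10(1.0 x 10^(-1))
pH = 1.0

1.0


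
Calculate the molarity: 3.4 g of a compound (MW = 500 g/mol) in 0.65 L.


C = (mass / MW) / volume
C = (3.4 / 500) / 0.65
C = 0.0105 M

0.0105 M


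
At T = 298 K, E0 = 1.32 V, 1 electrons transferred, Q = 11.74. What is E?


E = E0 - (RT/nF) * ln(Q)
E = 1.32 - (8.314 * 298 / (1 * 96485)) * ln(11.74)
E = 1.2568 V

1.2568 V


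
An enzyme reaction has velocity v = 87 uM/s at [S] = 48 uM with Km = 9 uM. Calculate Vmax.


Vmax = v * (Km + [S]) / [S]
Vmax = 87 * (9 + 48) / 48
Vmax = 103.3125 uM/s

103.3125 uM/s


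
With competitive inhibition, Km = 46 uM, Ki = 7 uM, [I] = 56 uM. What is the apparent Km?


Km_app = Km * (1 + [I]/Ki)
Km_app = 46 * (1 + 56/7)
Km_app = 414.0 uM

414.0 uM


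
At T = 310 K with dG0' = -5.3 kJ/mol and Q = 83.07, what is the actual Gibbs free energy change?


dG = dG0' + RT * ln(Q) / 1000
dG = -5.3 + 8.314 * 310 * ln(83.07) / 1000
dG = 6.091 kJ/mol

6.091 kJ/mol


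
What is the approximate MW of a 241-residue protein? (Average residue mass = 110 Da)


MW = n_residues * 110 Da
MW = 241 * 110
MW = 26510 Da

26510 Da


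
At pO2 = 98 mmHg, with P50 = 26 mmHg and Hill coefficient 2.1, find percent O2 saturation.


Y = pO2^n / (P50^n + pO2^n)
Y = 98^2.1 / (26^2.1 + 98^2.1)
Y = 94.19%

94.19%


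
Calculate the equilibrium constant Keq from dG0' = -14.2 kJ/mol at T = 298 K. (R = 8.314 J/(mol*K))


Keq = exp(-dG0 * 1000 / (R * T))
Keq = exp(-(-14.2) * 1000 / (8.314 * 298))
Keq = 308.4062

308.4062


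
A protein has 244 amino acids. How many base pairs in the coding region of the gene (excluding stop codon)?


Each amino acid = 1 codon = 3 bp
bp = 244 * 3 = 732 bp

732 bp


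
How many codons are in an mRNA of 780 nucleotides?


codons = nucleotides / 3
codons = 780 / 3 = 260

260


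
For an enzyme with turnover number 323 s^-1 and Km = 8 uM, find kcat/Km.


Catalytic efficiency = kcat / Km
= 323 / 8
= 40.375 uM^-1*s^-1

40.375 uM^-1*s^-1


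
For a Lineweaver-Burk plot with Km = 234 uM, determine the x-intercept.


x-intercept = -1/Km
= -1/234
= -0.0043 1/uM

-0.0043 1/uM


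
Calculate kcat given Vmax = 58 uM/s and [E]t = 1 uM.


kcat = Vmax / [E]t
kcat = 58 / 1
kcat = 58.0 s^-1

58.0 s^-1


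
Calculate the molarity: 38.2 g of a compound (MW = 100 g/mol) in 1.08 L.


C = (mass / MW) / volume
C = (38.2 / 100) / 1.08
C = 0.3537 M

0.3537 M


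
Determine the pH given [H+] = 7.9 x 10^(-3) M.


pH = -log10([H+])
pH = -log10(7.9 x 10^(-3))
pH = 2.1024

2.1024


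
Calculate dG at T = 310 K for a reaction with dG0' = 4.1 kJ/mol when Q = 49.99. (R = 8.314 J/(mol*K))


dG = dG0' + RT * ln(Q) / 1000
dG = 4.1 + 8.314 * 310 * ln(49.99) / 1000
dG = 14.1821 kJ/mol

14.1821 kJ/mol


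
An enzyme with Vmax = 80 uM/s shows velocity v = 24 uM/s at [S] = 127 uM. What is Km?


Km = [S] * (Vmax - v) / v
Km = 127 * (80 - 24) / 24
Km = 296.3333 uM

296.3333 uM


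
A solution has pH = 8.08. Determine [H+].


[H+] = 10^(-pH)
[H+] = 10^(-8.08)
[H+] = 8.318e-09 M

8.318e-09 M


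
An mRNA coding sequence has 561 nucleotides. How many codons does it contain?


codons = nucleotides / 3
codons = 561 / 3 = 187

187


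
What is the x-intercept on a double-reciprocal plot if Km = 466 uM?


x-intercept = -1/Km
= -1/466
= -0.0021 1/uM

-0.0021 1/uM


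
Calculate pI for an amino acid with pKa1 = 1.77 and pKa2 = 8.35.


pI = (pKa1 + pKa2) / 2
pI = (1.77 + 8.35) / 2
pI = 5.06

5.06


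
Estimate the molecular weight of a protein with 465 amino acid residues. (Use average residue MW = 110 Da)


MW = n_residues * 110 Da
MW = 465 * 110
MW = 51150 Da

51150 Da


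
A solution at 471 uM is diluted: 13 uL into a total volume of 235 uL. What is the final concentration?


C2 = C1 * V1 / V2
C2 = 471 * 13 / 235
C2 = 26.0553 uM

26.0553 uM


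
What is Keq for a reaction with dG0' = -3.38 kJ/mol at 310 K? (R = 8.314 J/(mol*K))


Keq = exp(-dG0 * 1000 / (R * T))
Keq = exp(-(-3.38) * 1000 / (8.314 * 310))
Keq = 3.7115

3.7115


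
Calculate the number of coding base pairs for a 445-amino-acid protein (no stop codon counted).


Each amino acid = 1 codon = 3 bp
bp = 445 * 3 = 1335 bp

1335 bp


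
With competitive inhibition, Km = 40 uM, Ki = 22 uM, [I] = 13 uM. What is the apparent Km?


Km_app = Km * (1 + [I]/Ki)
Km_app = 40 * (1 + 13/22)
Km_app = 63.6364 uM

63.6364 uM


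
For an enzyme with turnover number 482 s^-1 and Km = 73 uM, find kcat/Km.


Catalytic efficiency = kcat / Km
= 482 / 73
= 6.6027 uM^-1*s^-1

6.6027 uM^-1*s^-1


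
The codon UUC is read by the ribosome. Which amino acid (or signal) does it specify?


Standard genetic code lookup.
Codon UUC -> Phe

Phe


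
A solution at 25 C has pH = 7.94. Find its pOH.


pOH = 14 - pH
pOH = 14 - 7.94
pOH = 6.06

6.06


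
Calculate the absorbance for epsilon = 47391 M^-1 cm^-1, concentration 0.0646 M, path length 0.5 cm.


A = epsilon * c * l
A = 47391 * 0.0646 * 0.5
A = 1530.7293

1530.7293


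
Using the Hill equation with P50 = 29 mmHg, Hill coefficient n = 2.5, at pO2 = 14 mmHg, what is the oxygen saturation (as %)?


Y = pO2^n / (P50^n + pO2^n)
Y = 14^2.5 / (29^2.5 + 14^2.5)
Y = 13.94%

13.94%


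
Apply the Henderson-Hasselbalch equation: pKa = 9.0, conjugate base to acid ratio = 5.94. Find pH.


pH = pKa + log10([A-]/[HA])
pH = 9.0 + log10(5.94)
pH = 9.7738

9.7738


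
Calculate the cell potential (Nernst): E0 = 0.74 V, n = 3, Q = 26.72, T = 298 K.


E = E0 - (RT/nF) * ln(Q)
E = 0.74 - (8.314 * 298 / (3 * 96485)) * ln(26.72)
E = 0.7119 V

0.7119 V


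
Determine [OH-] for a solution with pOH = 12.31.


[OH-] = 10^(-pOH)
[OH-] = 10^(-12.31)
[OH-] = 4.898e-13 M

4.898e-13 M


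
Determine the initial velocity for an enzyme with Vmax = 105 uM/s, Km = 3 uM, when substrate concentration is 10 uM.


v = Vmax * [S] / (Km + [S])
v = 105 * 10 / (3 + 10)
v = 80.7692 uM/s

80.7692 uM/s


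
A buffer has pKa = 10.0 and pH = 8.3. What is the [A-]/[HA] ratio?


[A-]/[HA] = 10^(pH - pKa)
= 10^(8.3 - 10.0)
= 0.02

0.02


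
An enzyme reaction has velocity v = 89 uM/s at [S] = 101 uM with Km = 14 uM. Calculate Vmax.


Vmax = v * (Km + [S]) / [S]
Vmax = 89 * (14 + 101) / 101
Vmax = 101.3366 uM/s

101.3366 uM/s


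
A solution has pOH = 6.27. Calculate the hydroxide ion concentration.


[OH-] = 10^(-pOH)
[OH-] = 10^(-6.27)
[OH-] = 5.370e-07 M

5.370e-07 M


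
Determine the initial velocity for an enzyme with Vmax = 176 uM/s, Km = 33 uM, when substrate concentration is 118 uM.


v = Vmax * [S] / (Km + [S])
v = 176 * 118 / (33 + 118)
v = 137.5364 uM/s

137.5364 uM/s


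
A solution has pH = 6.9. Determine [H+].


[H+] = 10^(-pH)
[H+] = 10^(-6.9)
[H+] = 1.259e-07 M

1.259e-07 M


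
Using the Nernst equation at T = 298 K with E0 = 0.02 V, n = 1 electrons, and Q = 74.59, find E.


E = E0 - (RT/nF) * ln(Q)
E = 0.02 - (8.314 * 298 / (1 * 96485)) * ln(74.59)
E = -0.0907 V

-0.0907 V


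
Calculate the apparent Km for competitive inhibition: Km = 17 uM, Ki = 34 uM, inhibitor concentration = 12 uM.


Km_app = Km * (1 + [I]/Ki)
Km_app = 17 * (1 + 12/34)
Km_app = 23.0 uM

23.0 uM


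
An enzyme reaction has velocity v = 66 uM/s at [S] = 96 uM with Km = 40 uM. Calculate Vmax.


Vmax = v * (Km + [S]) / [S]
Vmax = 66 * (40 + 96) / 96
Vmax = 93.5 uM/s

93.5 uM/s


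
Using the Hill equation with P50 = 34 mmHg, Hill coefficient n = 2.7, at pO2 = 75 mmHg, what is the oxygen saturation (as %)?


Y = pO2^n / (P50^n + pO2^n)
Y = 75^2.7 / (34^2.7 + 75^2.7)
Y = 89.44%

89.44%


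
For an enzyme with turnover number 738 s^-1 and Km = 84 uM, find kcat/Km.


Catalytic efficiency = kcat / Km
= 738 / 84
= 8.7857 uM^-1*s^-1

8.7857 uM^-1*s^-1


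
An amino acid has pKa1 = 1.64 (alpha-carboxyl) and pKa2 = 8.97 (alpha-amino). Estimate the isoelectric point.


pI = (pKa1 + pKa2) / 2
pI = (1.64 + 8.97) / 2
pI = 5.305

5.305


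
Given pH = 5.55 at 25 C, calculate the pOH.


pOH = 14 - pH
pOH = 14 - 5.55
pOH = 8.45

8.45


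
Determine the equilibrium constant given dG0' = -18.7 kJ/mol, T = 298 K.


Keq = exp(-dG0 * 1000 / (R * T))
Keq = exp(-(-18.7) * 1000 / (8.314 * 298))
Keq = 1896.3989

1896.3989


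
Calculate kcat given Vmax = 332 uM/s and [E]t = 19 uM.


kcat = Vmax / [E]t
kcat = 332 / 19
kcat = 17.4737 s^-1

17.4737 s^-1


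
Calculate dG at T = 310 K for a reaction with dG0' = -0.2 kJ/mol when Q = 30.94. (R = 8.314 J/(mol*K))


dG = dG0' + RT * ln(Q) / 1000
dG = -0.2 + 8.314 * 310 * ln(30.94) / 1000
dG = 8.6456 kJ/mol

8.6456 kJ/mol


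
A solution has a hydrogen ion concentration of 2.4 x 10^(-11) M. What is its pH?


pH = -log10([H+])
pH = -log10(2.4 x 10^(-11))
pH = 10.6198

10.6198


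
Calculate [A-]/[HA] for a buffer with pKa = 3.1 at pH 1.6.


[A-]/[HA] = 10^(pH - pKa)
= 10^(1.6 - 3.1)
= 0.0316

0.0316


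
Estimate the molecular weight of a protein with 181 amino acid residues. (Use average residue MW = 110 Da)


MW = n_residues * 110 Da
MW = 181 * 110
MW = 19910 Da

19910 Da


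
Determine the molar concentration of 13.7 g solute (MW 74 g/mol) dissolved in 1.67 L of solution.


C = (mass / MW) / volume
C = (13.7 / 74) / 1.67
C = 0.1109 M

0.1109 M


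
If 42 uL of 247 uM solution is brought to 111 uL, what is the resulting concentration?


C2 = C1 * V1 / V2
C2 = 247 * 42 / 111
C2 = 93.4595 uM

93.4595 uM


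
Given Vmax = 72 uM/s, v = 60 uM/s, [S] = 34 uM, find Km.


Km = [S] * (Vmax - v) / v
Km = 34 * (72 - 60) / 60
Km = 6.8 uM

6.8 uM


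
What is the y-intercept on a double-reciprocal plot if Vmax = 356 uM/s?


y-intercept = 1/Vmax
= 1/356
= 0.0028 s/uM

0.0028 s/uM


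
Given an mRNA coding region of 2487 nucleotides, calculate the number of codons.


codons = nucleotides / 3
codons = 2487 / 3 = 829

829


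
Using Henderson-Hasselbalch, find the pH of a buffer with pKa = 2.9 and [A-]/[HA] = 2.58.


pH = pKa + log10([A-]/[HA])
pH = 2.9 + log10(2.58)
pH = 3.3116

3.3116


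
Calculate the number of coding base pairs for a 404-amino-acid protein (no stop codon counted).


Each amino acid = 1 codon = 3 bp
bp = 404 * 3 = 1212 bp

1212 bp


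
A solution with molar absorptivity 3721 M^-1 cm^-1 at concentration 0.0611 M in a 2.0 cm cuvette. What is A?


A = epsilon * c * l
A = 3721 * 0.0611 * 2.0
A = 454.7062

454.7062


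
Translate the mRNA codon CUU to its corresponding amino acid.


Standard genetic code lookup.
Codon CUU -> Leu

Leu


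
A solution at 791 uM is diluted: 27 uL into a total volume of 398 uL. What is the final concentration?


C2 = C1 * V1 / V2
C2 = 791 * 27 / 398
C2 = 53.6608 uM

53.6608 uM


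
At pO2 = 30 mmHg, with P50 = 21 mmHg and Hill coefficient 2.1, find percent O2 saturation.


Y = pO2^n / (P50^n + pO2^n)
Y = 30^2.1 / (21^2.1 + 30^2.1)
Y = 67.9%

67.9%


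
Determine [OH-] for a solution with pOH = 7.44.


[OH-] = 10^(-pOH)
[OH-] = 10^(-7.44)
[OH-] = 3.631e-08 M

3.631e-08 M


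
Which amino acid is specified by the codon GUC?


Standard genetic code lookup.
Codon GUC -> Val

Val


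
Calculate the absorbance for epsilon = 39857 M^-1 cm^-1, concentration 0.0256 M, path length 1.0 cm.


A = epsilon * c * l
A = 39857 * 0.0256 * 1.0
A = 1020.3392

1020.3392


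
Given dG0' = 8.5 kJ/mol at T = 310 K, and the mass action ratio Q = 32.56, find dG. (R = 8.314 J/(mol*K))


dG = dG0' + RT * ln(Q) / 1000
dG = 8.5 + 8.314 * 310 * ln(32.56) / 1000
dG = 17.4771 kJ/mol

17.4771 kJ/mol


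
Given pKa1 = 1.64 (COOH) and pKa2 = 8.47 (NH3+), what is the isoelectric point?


pI = (pKa1 + pKa2) / 2
pI = (1.64 + 8.47) / 2
pI = 5.055

5.055


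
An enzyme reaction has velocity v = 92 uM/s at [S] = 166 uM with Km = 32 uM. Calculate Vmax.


Vmax = v * (Km + [S]) / [S]
Vmax = 92 * (32 + 166) / 166
Vmax = 109.7349 uM/s

109.7349 uM/s


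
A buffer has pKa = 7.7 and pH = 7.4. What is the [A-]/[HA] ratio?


[A-]/[HA] = 10^(pH - pKa)
= 10^(7.4 - 7.7)
= 0.5012

0.5012


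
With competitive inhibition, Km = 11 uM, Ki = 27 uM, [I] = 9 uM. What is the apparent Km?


Km_app = Km * (1 + [I]/Ki)
Km_app = 11 * (1 + 9/27)
Km_app = 14.6667 uM

14.6667 uM


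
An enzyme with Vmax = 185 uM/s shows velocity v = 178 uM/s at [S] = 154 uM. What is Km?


Km = [S] * (Vmax - v) / v
Km = 154 * (185 - 178) / 178
Km = 6.0562 uM

6.0562 uM


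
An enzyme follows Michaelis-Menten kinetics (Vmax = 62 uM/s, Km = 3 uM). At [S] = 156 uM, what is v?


v = Vmax * [S] / (Km + [S])
v = 62 * 156 / (3 + 156)
v = 60.8302 uM/s

60.8302 uM/s


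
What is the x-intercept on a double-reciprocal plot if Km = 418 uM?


x-intercept = -1/Km
= -1/418
= -0.0024 1/uM

-0.0024 1/uM


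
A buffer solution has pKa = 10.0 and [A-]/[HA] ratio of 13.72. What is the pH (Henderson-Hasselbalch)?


pH = pKa + log10([A-]/[HA])
pH = 10.0 + log10(13.72)
pH = 11.1374

11.1374


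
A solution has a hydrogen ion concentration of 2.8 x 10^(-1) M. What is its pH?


pH = -log10([H+])
pH = -log10(2.8 x 10^(-1))
pH = 0.5528

0.5528


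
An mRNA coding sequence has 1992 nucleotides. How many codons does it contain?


codons = nucleotides / 3
codons = 1992 / 3 = 664

664


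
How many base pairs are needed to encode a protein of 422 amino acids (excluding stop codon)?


Each amino acid = 1 codon = 3 bp
bp = 422 * 3 = 1266 bp

1266 bp


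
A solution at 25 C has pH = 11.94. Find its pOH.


pOH = 14 - pH
pOH = 14 - 11.94
pOH = 2.06

2.06


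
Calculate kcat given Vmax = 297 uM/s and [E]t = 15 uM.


kcat = Vmax / [E]t
kcat = 297 / 15
kcat = 19.8 s^-1

19.8 s^-1


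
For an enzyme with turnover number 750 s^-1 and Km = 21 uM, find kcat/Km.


Catalytic efficiency = kcat / Km
= 750 / 21
= 35.7143 uM^-1*s^-1

35.7143 uM^-1*s^-1


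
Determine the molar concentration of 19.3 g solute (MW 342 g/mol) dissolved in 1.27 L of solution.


C = (mass / MW) / volume
C = (19.3 / 342) / 1.27
C = 0.0444 M

0.0444 M


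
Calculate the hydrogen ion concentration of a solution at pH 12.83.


[H+] = 10^(-pH)
[H+] = 10^(-12.83)
[H+] = 1.479e-13 M

1.479e-13 M


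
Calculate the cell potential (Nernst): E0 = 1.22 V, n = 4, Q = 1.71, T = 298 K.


E = E0 - (RT/nF) * ln(Q)
E = 1.22 - (8.314 * 298 / (4 * 96485)) * ln(1.71)
E = 1.2166 V

1.2166 V


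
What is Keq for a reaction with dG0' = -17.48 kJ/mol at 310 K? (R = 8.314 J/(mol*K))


Keq = exp(-dG0 * 1000 / (R * T))
Keq = exp(-(-17.48) * 1000 / (8.314 * 310))
Keq = 881.9949

881.9949


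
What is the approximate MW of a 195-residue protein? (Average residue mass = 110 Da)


MW = n_residues * 110 Da
MW = 195 * 110
MW = 21450 Da

21450 Da


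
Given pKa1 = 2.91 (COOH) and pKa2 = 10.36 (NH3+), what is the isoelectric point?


pI = (pKa1 + pKa2) / 2
pI = (2.91 + 10.36) / 2
pI = 6.635

6.635


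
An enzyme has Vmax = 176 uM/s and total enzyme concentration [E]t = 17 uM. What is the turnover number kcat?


kcat = Vmax / [E]t
kcat = 176 / 17
kcat = 10.3529 s^-1

10.3529 s^-1


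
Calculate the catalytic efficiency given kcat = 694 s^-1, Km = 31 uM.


Catalytic efficiency = kcat / Km
= 694 / 31
= 22.3871 uM^-1*s^-1

22.3871 uM^-1*s^-1


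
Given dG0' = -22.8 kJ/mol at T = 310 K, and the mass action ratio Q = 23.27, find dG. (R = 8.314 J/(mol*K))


dG = dG0' + RT * ln(Q) / 1000
dG = -22.8 + 8.314 * 310 * ln(23.27) / 1000
dG = -14.6887 kJ/mol

-14.6887 kJ/mol


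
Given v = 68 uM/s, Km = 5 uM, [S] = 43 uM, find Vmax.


Vmax = v * (Km + [S]) / [S]
Vmax = 68 * (5 + 43) / 43
Vmax = 75.907 uM/s

75.907 uM/s


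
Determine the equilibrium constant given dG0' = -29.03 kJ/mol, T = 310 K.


Keq = exp(-dG0 * 1000 / (R * T))
Keq = exp(-(-29.03) * 1000 / (8.314 * 310))
Keq = 77928.7941

77928.7941


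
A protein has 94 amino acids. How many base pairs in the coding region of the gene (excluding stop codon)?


Each amino acid = 1 codon = 3 bp
bp = 94 * 3 = 282 bp

282 bp


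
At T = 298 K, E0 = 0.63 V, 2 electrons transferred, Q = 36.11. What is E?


E = E0 - (RT/nF) * ln(Q)
E = 0.63 - (8.314 * 298 / (2 * 96485)) * ln(36.11)
E = 0.584 V

0.584 V


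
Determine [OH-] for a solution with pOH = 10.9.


[OH-] = 10^(-pOH)
[OH-] = 10^(-10.9)
[OH-] = 1.259e-11 M

1.259e-11 M


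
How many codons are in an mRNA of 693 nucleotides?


codons = nucleotides / 3
codons = 693 / 3 = 231

231


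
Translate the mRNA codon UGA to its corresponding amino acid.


Standard genetic code lookup.
Codon UGA -> Stop

Stop


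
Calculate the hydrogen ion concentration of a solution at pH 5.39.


[H+] = 10^(-pH)
[H+] = 10^(-5.39)
[H+] = 4.074e-06 M

4.074e-06 M


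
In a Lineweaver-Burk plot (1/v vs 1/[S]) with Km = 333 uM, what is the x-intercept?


x-intercept = -1/Km
= -1/333
= -0.003 1/uM

-0.003 1/uM


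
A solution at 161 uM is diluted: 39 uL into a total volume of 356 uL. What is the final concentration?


C2 = C1 * V1 / V2
C2 = 161 * 39 / 356
C2 = 17.6376 uM

17.6376 uM


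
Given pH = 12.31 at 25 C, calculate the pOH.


pOH = 14 - pH
pOH = 14 - 12.31
pOH = 1.69

1.69


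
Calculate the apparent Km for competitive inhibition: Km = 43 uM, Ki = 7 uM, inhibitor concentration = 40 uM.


Km_app = Km * (1 + [I]/Ki)
Km_app = 43 * (1 + 40/7)
Km_app = 288.7143 uM

288.7143 uM


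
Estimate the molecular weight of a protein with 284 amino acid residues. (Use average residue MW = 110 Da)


MW = n_residues * 110 Da
MW = 284 * 110
MW = 31240 Da

31240 Da


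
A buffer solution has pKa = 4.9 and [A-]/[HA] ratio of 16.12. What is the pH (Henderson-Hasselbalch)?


pH = pKa + log10([A-]/[HA])
pH = 4.9 + log10(16.12)
pH = 6.1074

6.1074


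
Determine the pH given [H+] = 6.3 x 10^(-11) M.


pH = -log10([H+])
pH = -log10(6.3 x 10^(-11))
pH = 10.2007

10.2007


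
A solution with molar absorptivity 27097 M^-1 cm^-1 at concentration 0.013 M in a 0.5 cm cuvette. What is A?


A = epsilon * c * l
A = 27097 * 0.013 * 0.5
A = 176.1305

176.1305


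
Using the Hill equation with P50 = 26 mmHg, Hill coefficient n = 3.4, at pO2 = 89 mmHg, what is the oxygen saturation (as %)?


Y = pO2^n / (P50^n + pO2^n)
Y = 89^3.4 / (26^3.4 + 89^3.4)
Y = 98.5%

98.5%


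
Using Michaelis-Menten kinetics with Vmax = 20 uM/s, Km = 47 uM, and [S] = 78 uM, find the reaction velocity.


v = Vmax * [S] / (Km + [S])
v = 20 * 78 / (47 + 78)
v = 12.48 uM/s

12.48 uM/s


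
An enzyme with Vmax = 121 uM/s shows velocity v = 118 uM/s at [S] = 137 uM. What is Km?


Km = [S] * (Vmax - v) / v
Km = 137 * (121 - 118) / 118
Km = 3.4831 uM

3.4831 uM


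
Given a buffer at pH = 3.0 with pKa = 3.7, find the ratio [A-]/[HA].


[A-]/[HA] = 10^(pH - pKa)
= 10^(3.0 - 3.7)
= 0.1995

0.1995


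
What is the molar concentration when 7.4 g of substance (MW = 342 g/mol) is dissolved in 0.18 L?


C = (mass / MW) / volume
C = (7.4 / 342) / 0.18
C = 0.1202 M

0.1202 M


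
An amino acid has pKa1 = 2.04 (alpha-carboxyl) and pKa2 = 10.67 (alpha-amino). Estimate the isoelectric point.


pI = (pKa1 + pKa2) / 2
pI = (2.04 + 10.67) / 2
pI = 6.355

6.355


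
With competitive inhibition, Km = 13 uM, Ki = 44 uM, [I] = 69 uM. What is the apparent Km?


Km_app = Km * (1 + [I]/Ki)
Km_app = 13 * (1 + 69/44)
Km_app = 33.3864 uM

33.3864 uM


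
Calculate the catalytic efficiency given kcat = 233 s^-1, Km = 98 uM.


Catalytic efficiency = kcat / Km
= 233 / 98
= 2.3776 uM^-1*s^-1

2.3776 uM^-1*s^-1


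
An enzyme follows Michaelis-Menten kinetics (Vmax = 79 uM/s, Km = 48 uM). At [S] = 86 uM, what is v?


v = Vmax * [S] / (Km + [S])
v = 79 * 86 / (48 + 86)
v = 50.7015 uM/s

50.7015 uM/s


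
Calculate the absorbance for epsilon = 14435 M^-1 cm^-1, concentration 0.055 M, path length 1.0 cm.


A = epsilon * c * l
A = 14435 * 0.055 * 1.0
A = 793.925

793.925


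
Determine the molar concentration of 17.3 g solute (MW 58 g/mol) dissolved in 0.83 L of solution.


C = (mass / MW) / volume
C = (17.3 / 58) / 0.83
C = 0.3594 M

0.3594 M


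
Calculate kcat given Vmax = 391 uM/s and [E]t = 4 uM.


kcat = Vmax / [E]t
kcat = 391 / 4
kcat = 97.75 s^-1

97.75 s^-1


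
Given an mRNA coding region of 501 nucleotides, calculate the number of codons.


codons = nucleotides / 3
codons = 501 / 3 = 167

167


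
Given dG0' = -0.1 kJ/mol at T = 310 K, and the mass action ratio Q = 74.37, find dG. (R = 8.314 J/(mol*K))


dG = dG0' + RT * ln(Q) / 1000
dG = -0.1 + 8.314 * 310 * ln(74.37) / 1000
dG = 11.0059 kJ/mol

11.0059 kJ/mol


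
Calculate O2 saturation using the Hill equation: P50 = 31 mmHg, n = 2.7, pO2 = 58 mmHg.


Y = pO2^n / (P50^n + pO2^n)
Y = 58^2.7 / (31^2.7 + 58^2.7)
Y = 84.44%

84.44%


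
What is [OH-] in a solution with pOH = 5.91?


[OH-] = 10^(-pOH)
[OH-] = 10^(-5.91)
[OH-] = 1.230e-06 M

1.230e-06 M


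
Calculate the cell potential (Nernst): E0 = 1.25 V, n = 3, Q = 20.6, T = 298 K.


E = E0 - (RT/nF) * ln(Q)
E = 1.25 - (8.314 * 298 / (3 * 96485)) * ln(20.6)
E = 1.2241 V

1.2241 V


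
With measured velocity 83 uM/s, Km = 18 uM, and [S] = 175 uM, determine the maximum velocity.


Vmax = v * (Km + [S]) / [S]
Vmax = 83 * (18 + 175) / 175
Vmax = 91.5371 uM/s

91.5371 uM/s


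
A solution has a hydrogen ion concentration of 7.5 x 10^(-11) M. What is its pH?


pH = -log10([H+])
pH = -log10(7.5 x 10^(-11))
pH = 10.1249

10.1249


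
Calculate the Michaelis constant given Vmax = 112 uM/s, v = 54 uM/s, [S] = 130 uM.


Km = [S] * (Vmax - v) / v
Km = 130 * (112 - 54) / 54
Km = 139.6296 uM

139.6296 uM


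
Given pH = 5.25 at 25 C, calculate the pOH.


pOH = 14 - pH
pOH = 14 - 5.25
pOH = 8.75

8.75


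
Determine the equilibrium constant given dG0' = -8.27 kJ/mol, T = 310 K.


Keq = exp(-dG0 * 1000 / (R * T))
Keq = exp(-(-8.27) * 1000 / (8.314 * 310))
Keq = 24.7478

24.7478


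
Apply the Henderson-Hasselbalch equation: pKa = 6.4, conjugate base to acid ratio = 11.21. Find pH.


pH = pKa + log10([A-]/[HA])
pH = 6.4 + log10(11.21)
pH = 7.4496

7.4496


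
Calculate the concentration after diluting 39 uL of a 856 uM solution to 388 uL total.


C2 = C1 * V1 / V2
C2 = 856 * 39 / 388
C2 = 86.0412 uM

86.0412 uM


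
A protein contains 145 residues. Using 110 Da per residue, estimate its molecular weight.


MW = n_residues * 110 Da
MW = 145 * 110
MW = 15950 Da

15950 Da


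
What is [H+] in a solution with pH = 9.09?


[H+] = 10^(-pH)
[H+] = 10^(-9.09)
[H+] = 8.128e-10 M

8.128e-10 M


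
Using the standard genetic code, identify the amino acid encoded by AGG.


Standard genetic code lookup.
Codon AGG -> Arg

Arg


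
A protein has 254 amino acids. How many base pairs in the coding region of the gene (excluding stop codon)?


Each amino acid = 1 codon = 3 bp
bp = 254 * 3 = 762 bp

762 bp


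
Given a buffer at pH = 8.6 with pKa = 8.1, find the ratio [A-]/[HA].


[A-]/[HA] = 10^(pH - pKa)
= 10^(8.6 - 8.1)
= 3.1623

3.1623


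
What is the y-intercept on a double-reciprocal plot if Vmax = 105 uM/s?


y-intercept = 1/Vmax
= 1/105
= 0.0095 s/uM

0.0095 s/uM


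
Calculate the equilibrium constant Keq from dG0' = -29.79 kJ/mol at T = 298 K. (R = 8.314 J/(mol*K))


Keq = exp(-dG0 * 1000 / (R * T))
Keq = exp(-(-29.79) * 1000 / (8.314 * 298))
Keq = 166686.2413

166686.2413


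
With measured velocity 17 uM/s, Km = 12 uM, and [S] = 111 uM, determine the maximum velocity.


Vmax = v * (Km + [S]) / [S]
Vmax = 17 * (12 + 111) / 111
Vmax = 18.8378 uM/s

18.8378 uM/s


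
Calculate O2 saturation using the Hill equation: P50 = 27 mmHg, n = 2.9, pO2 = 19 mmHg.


Y = pO2^n / (P50^n + pO2^n)
Y = 19^2.9 / (27^2.9 + 19^2.9)
Y = 26.52%

26.52%


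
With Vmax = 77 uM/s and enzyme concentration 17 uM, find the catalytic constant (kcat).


kcat = Vmax / [E]t
kcat = 77 / 17
kcat = 4.5294 s^-1

4.5294 s^-1


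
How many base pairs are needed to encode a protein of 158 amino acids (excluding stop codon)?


Each amino acid = 1 codon = 3 bp
bp = 158 * 3 = 474 bp

474 bp


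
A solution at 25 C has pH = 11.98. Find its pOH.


pOH = 14 - pH
pOH = 14 - 11.98
pOH = 2.02

2.02


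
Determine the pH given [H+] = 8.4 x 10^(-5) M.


pH = -log10([H+])
pH = -log10(8.4 x 10^(-5))
pH = 4.0757

4.0757


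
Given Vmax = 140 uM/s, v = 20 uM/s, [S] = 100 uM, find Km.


Km = [S] * (Vmax - v) / v
Km = 100 * (140 - 20) / 20
Km = 600.0 uM

600.0 uM


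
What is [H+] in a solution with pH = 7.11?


[H+] = 10^(-pH)
[H+] = 10^(-7.11)
[H+] = 7.762e-08 M

7.762e-08 M


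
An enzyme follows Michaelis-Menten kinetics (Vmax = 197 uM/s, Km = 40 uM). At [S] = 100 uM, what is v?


v = Vmax * [S] / (Km + [S])
v = 197 * 100 / (40 + 100)
v = 140.7143 uM/s

140.7143 uM/s


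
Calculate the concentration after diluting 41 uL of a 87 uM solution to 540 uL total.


C2 = C1 * V1 / V2
C2 = 87 * 41 / 540
C2 = 6.6056 uM

6.6056 uM


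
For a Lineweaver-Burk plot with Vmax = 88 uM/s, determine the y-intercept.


y-intercept = 1/Vmax
= 1/88
= 0.0114 s/uM

0.0114 s/uM


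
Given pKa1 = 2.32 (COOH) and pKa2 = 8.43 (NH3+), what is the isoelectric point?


pI = (pKa1 + pKa2) / 2
pI = (2.32 + 8.43) / 2
pI = 5.375

5.375


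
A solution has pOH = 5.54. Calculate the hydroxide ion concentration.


[OH-] = 10^(-pOH)
[OH-] = 10^(-5.54)
[OH-] = 2.884e-06 M

2.884e-06 M


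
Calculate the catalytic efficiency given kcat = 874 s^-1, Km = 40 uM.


Catalytic efficiency = kcat / Km
= 874 / 40
= 21.85 uM^-1*s^-1

21.85 uM^-1*s^-1


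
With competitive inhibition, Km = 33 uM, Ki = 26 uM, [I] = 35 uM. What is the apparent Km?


Km_app = Km * (1 + [I]/Ki)
Km_app = 33 * (1 + 35/26)
Km_app = 77.4231 uM

77.4231 uM


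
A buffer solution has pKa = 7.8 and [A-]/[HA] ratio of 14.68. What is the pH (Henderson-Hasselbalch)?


pH = pKa + log10([A-]/[HA])
pH = 7.8 + log10(14.68)
pH = 8.9667

8.9667


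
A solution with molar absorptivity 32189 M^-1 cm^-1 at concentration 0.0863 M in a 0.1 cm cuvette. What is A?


A = epsilon * c * l
A = 32189 * 0.0863 * 0.1
A = 277.7911

277.7911


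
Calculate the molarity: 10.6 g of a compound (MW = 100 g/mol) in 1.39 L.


C = (mass / MW) / volume
C = (10.6 / 100) / 1.39
C = 0.0763 M

0.0763 M


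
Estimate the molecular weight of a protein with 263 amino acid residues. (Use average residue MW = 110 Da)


MW = n_residues * 110 Da
MW = 263 * 110
MW = 28930 Da

28930 Da


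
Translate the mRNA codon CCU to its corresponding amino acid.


Standard genetic code lookup.
Codon CCU -> Pro

Pro


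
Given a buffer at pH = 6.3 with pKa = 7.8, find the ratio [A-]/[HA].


[A-]/[HA] = 10^(pH - pKa)
= 10^(6.3 - 7.8)
= 0.0316

0.0316


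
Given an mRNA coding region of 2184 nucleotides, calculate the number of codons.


codons = nucleotides / 3
codons = 2184 / 3 = 728

728


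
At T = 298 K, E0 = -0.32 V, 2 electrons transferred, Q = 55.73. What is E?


E = E0 - (RT/nF) * ln(Q)
E = -0.32 - (8.314 * 298 / (2 * 96485)) * ln(55.73)
E = -0.3716 V

-0.3716 V


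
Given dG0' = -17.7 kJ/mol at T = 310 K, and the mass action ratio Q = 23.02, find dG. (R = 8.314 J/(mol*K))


dG = dG0' + RT * ln(Q) / 1000
dG = -17.7 + 8.314 * 310 * ln(23.02) / 1000
dG = -9.6165 kJ/mol

-9.6165 kJ/mol


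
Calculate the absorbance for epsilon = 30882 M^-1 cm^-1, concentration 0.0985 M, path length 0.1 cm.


A = epsilon * c * l
A = 30882 * 0.0985 * 0.1
A = 304.1877

304.1877


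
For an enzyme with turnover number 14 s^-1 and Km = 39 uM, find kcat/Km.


Catalytic efficiency = kcat / Km
= 14 / 39
= 0.359 uM^-1*s^-1

0.359 uM^-1*s^-1


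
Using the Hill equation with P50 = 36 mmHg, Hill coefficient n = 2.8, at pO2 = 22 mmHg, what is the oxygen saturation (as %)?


Y = pO2^n / (P50^n + pO2^n)
Y = 22^2.8 / (36^2.8 + 22^2.8)
Y = 20.12%

20.12%


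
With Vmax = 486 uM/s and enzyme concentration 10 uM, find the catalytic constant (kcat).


kcat = Vmax / [E]t
kcat = 486 / 10
kcat = 48.6 s^-1

48.6 s^-1


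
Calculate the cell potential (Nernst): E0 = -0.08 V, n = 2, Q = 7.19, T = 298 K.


E = E0 - (RT/nF) * ln(Q)
E = -0.08 - (8.314 * 298 / (2 * 96485)) * ln(7.19)
E = -0.1053 V

-0.1053 V


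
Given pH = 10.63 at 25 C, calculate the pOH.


pOH = 14 - pH
pOH = 14 - 10.63
pOH = 3.37

3.37


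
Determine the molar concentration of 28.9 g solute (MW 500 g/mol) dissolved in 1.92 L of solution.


C = (mass / MW) / volume
C = (28.9 / 500) / 1.92
C = 0.0301 M

0.0301 M


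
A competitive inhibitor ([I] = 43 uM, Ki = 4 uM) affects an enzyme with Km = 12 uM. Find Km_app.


Km_app = Km * (1 + [I]/Ki)
Km_app = 12 * (1 + 43/4)
Km_app = 141.0 uM

141.0 uM


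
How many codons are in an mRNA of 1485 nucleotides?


codons = nucleotides / 3
codons = 1485 / 3 = 495

495


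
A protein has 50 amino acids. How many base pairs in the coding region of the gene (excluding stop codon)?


Each amino acid = 1 codon = 3 bp
bp = 50 * 3 = 150 bp

150 bp


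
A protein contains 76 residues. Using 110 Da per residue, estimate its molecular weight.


MW = n_residues * 110 Da
MW = 76 * 110
MW = 8360 Da

8360 Da


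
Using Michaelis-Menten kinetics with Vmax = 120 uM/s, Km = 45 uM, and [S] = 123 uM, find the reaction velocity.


v = Vmax * [S] / (Km + [S])
v = 120 * 123 / (45 + 123)
v = 87.8571 uM/s

87.8571 uM/s
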